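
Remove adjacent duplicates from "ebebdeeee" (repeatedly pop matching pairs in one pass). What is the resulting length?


Input: ebebdeeee
Stack-based adjacent duplicate removal:
  Read 'e': push. Stack: e
  Read 'b': push. Stack: eb
  Read 'e': push. Stack: ebe
  Read 'b': push. Stack: ebeb
  Read 'd': push. Stack: ebebd
  Read 'e': push. Stack: ebebde
  Read 'e': matches stack top 'e' => pop. Stack: ebebd
  Read 'e': push. Stack: ebebde
  Read 'e': matches stack top 'e' => pop. Stack: ebebd
Final stack: "ebebd" (length 5)

5


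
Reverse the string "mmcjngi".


Input: mmcjngi
Reading characters right to left:
  Position 6: 'i'
  Position 5: 'g'
  Position 4: 'n'
  Position 3: 'j'
  Position 2: 'c'
  Position 1: 'm'
  Position 0: 'm'
Reversed: ignjcmm

ignjcmm


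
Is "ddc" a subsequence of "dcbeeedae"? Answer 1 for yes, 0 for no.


Check if "ddc" is a subsequence of "dcbeeedae"
Greedy scan:
  Position 0 ('d'): matches sub[0] = 'd'
  Position 1 ('c'): no match needed
  Position 2 ('b'): no match needed
  Position 3 ('e'): no match needed
  Position 4 ('e'): no match needed
  Position 5 ('e'): no match needed
  Position 6 ('d'): matches sub[1] = 'd'
  Position 7 ('a'): no match needed
  Position 8 ('e'): no match needed
Only matched 2/3 characters => not a subsequence

0


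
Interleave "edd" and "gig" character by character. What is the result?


Interleaving "edd" and "gig":
  Position 0: 'e' from first, 'g' from second => "eg"
  Position 1: 'd' from first, 'i' from second => "di"
  Position 2: 'd' from first, 'g' from second => "dg"
Result: egdidg

egdidg


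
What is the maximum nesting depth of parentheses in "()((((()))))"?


Input: "()((((()))))"
Tracking depth:
  Position 0 '(': depth becomes 1
  Position 1 ')': depth becomes 0
  Position 2 '(': depth becomes 1
  Position 3 '(': depth becomes 2
  Position 4 '(': depth becomes 3
  Position 5 '(': depth becomes 4
  Position 6 '(': depth becomes 5
  Position 7 ')': depth becomes 4
  Position 8 ')': depth becomes 3
  Position 9 ')': depth becomes 2
  Position 10 ')': depth becomes 1
  Position 11 ')': depth becomes 0
Maximum depth reached: 5

5


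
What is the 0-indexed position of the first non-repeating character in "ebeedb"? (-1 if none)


Input: ebeedb
Character frequencies:
  'b': 2
  'd': 1
  'e': 3
Scanning left to right for freq == 1:
  Position 0 ('e'): freq=3, skip
  Position 1 ('b'): freq=2, skip
  Position 2 ('e'): freq=3, skip
  Position 3 ('e'): freq=3, skip
  Position 4 ('d'): unique! => answer = 4

4


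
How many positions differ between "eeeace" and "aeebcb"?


Comparing "eeeace" and "aeebcb" position by position:
  Position 0: 'e' vs 'a' => DIFFER
  Position 1: 'e' vs 'e' => same
  Position 2: 'e' vs 'e' => same
  Position 3: 'a' vs 'b' => DIFFER
  Position 4: 'c' vs 'c' => same
  Position 5: 'e' vs 'b' => DIFFER
Positions that differ: 3

3


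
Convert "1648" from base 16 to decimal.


Input: "1648" in base 16
Positional expansion:
  Digit '1' (value 1) x 16^3 = 4096
  Digit '6' (value 6) x 16^2 = 1536
  Digit '4' (value 4) x 16^1 = 64
  Digit '8' (value 8) x 16^0 = 8
Sum = 5704

5704


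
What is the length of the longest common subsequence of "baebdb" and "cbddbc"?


LCS of "baebdb" and "cbddbc"
DP table:
           c    b    d    d    b    c
      0    0    0    0    0    0    0
  b   0    0    1    1    1    1    1
  a   0    0    1    1    1    1    1
  e   0    0    1    1    1    1    1
  b   0    0    1    1    1    2    2
  d   0    0    1    2    2    2    2
  b   0    0    1    2    2    3    3
LCS length = dp[6][6] = 3

3


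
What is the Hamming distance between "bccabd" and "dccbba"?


Comparing "bccabd" and "dccbba" position by position:
  Position 0: 'b' vs 'd' => differ
  Position 1: 'c' vs 'c' => same
  Position 2: 'c' vs 'c' => same
  Position 3: 'a' vs 'b' => differ
  Position 4: 'b' vs 'b' => same
  Position 5: 'd' vs 'a' => differ
Total differences (Hamming distance): 3

3


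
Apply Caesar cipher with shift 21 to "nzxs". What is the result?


Caesar cipher: shift "nzxs" by 21
  'n' (pos 13) + 21 = pos 8 = 'i'
  'z' (pos 25) + 21 = pos 20 = 'u'
  'x' (pos 23) + 21 = pos 18 = 's'
  's' (pos 18) + 21 = pos 13 = 'n'
Result: iusn

iusn


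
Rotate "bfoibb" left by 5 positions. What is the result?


Input: "bfoibb", rotate left by 5
First 5 characters: "bfoib"
Remaining characters: "b"
Concatenate remaining + first: "b" + "bfoib" = "bbfoib"

bbfoib


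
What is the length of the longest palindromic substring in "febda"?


Input: "febda"
Checking substrings for palindromes:
  No multi-char palindromic substrings found
Longest palindromic substring: "f" with length 1

1


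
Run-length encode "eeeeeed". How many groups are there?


Input: eeeeeed
Scanning for consecutive runs:
  Group 1: 'e' x 6 (positions 0-5)
  Group 2: 'd' x 1 (positions 6-6)
Total groups: 2

2


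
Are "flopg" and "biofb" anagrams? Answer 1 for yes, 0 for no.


Strings: "flopg", "biofb"
Sorted first:  fglop
Sorted second: bbfio
Differ at position 0: 'f' vs 'b' => not anagrams

0


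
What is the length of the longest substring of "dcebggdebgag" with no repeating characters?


Input: "dcebggdebgag"
Sliding window (track last position of each char):
  Position 0 ('d'): window [0,0] length 1 -- new best
  Position 1 ('c'): window [0,1] length 2 -- new best
  Position 2 ('e'): window [0,2] length 3 -- new best
  Position 3 ('b'): window [0,3] length 4 -- new best
  Position 4 ('g'): window [0,4] length 5 -- new best
  Position 5 ('g'): repeat (last at 4), move window start to 5
  Position 5 ('g'): window [5,5] length 1
  Position 6 ('d'): window [5,6] length 2
  Position 7 ('e'): window [5,7] length 3
  Position 8 ('b'): window [5,8] length 4
  Position 9 ('g'): repeat (last at 5), move window start to 6
  Position 9 ('g'): window [6,9] length 4
  Position 10 ('a'): window [6,10] length 5
  Position 11 ('g'): repeat (last at 9), move window start to 10
  Position 11 ('g'): window [10,11] length 2
Longest substring with no repeats: "dcebg" with length 5

5


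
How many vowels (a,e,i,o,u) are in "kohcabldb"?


Input: kohcabldb
Checking each character:
  'k' at position 0: consonant
  'o' at position 1: vowel (running total: 1)
  'h' at position 2: consonant
  'c' at position 3: consonant
  'a' at position 4: vowel (running total: 2)
  'b' at position 5: consonant
  'l' at position 6: consonant
  'd' at position 7: consonant
  'b' at position 8: consonant
Total vowels: 2

2


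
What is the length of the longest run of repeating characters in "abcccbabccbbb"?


Input: "abcccbabccbbb"
Scanning for longest run:
  Position 1 ('b'): new char, reset run to 1
  Position 2 ('c'): new char, reset run to 1
  Position 3 ('c'): continues run of 'c', length=2
  Position 4 ('c'): continues run of 'c', length=3
  Position 5 ('b'): new char, reset run to 1
  Position 6 ('a'): new char, reset run to 1
  Position 7 ('b'): new char, reset run to 1
  Position 8 ('c'): new char, reset run to 1
  Position 9 ('c'): continues run of 'c', length=2
  Position 10 ('b'): new char, reset run to 1
  Position 11 ('b'): continues run of 'b', length=2
  Position 12 ('b'): continues run of 'b', length=3
Longest run: 'c' with length 3

3


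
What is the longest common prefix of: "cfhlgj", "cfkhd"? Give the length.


Words: cfhlgj, cfkhd
  Position 0: all 'c' => match
  Position 1: all 'f' => match
  Position 2: ('h', 'k') => mismatch, stop
LCP = "cf" (length 2)

2


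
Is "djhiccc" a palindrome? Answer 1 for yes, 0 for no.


Input: djhiccc
Reversed: cccihjd
  Compare pos 0 ('d') with pos 6 ('c'): MISMATCH
  Compare pos 1 ('j') with pos 5 ('c'): MISMATCH
  Compare pos 2 ('h') with pos 4 ('c'): MISMATCH
Result: not a palindrome

0


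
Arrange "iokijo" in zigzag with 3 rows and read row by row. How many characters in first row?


Zigzag "iokijo" into 3 rows:
Placing characters:
  'i' => row 0
  'o' => row 1
  'k' => row 2
  'i' => row 1
  'j' => row 0
  'o' => row 1
Rows:
  Row 0: "ij"
  Row 1: "oio"
  Row 2: "k"
First row length: 2

2


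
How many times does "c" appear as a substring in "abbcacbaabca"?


Searching for "c" in "abbcacbaabca"
Scanning each position:
  Position 0: "a" => no
  Position 1: "b" => no
  Position 2: "b" => no
  Position 3: "c" => MATCH
  Position 4: "a" => no
  Position 5: "c" => MATCH
  Position 6: "b" => no
  Position 7: "a" => no
  Position 8: "a" => no
  Position 9: "b" => no
  Position 10: "c" => MATCH
  Position 11: "a" => no
Total occurrences: 3

3


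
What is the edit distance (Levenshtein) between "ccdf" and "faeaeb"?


Computing edit distance: "ccdf" -> "faeaeb"
DP table:
           f    a    e    a    e    b
      0    1    2    3    4    5    6
  c   1    1    2    3    4    5    6
  c   2    2    2    3    4    5    6
  d   3    3    3    3    4    5    6
  f   4    3    4    4    4    5    6
Edit distance = dp[4][6] = 6

6


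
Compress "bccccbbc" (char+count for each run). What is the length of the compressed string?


Input: bccccbbc
Runs:
  'b' x 1 => "b1"
  'c' x 4 => "c4"
  'b' x 2 => "b2"
  'c' x 1 => "c1"
Compressed: "b1c4b2c1"
Compressed length: 8

8


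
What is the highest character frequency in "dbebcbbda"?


Input: dbebcbbda
Character counts:
  'a': 1
  'b': 4
  'c': 1
  'd': 2
  'e': 1
Maximum frequency: 4

4


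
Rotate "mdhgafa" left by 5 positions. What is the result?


Input: "mdhgafa", rotate left by 5
First 5 characters: "mdhga"
Remaining characters: "fa"
Concatenate remaining + first: "fa" + "mdhga" = "famdhga"

famdhga


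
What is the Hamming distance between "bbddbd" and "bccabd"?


Comparing "bbddbd" and "bccabd" position by position:
  Position 0: 'b' vs 'b' => same
  Position 1: 'b' vs 'c' => differ
  Position 2: 'd' vs 'c' => differ
  Position 3: 'd' vs 'a' => differ
  Position 4: 'b' vs 'b' => same
  Position 5: 'd' vs 'd' => same
Total differences (Hamming distance): 3

3


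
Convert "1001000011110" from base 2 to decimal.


Input: "1001000011110" in base 2
Positional expansion:
  Digit '1' (value 1) x 2^12 = 4096
  Digit '0' (value 0) x 2^11 = 0
  Digit '0' (value 0) x 2^10 = 0
  Digit '1' (value 1) x 2^9 = 512
  Digit '0' (value 0) x 2^8 = 0
  Digit '0' (value 0) x 2^7 = 0
  Digit '0' (value 0) x 2^6 = 0
  Digit '0' (value 0) x 2^5 = 0
  Digit '1' (value 1) x 2^4 = 16
  Digit '1' (value 1) x 2^3 = 8
  Digit '1' (value 1) x 2^2 = 4
  Digit '1' (value 1) x 2^1 = 2
  Digit '0' (value 0) x 2^0 = 0
Sum = 4638

4638


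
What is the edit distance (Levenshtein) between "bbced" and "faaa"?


Computing edit distance: "bbced" -> "faaa"
DP table:
           f    a    a    a
      0    1    2    3    4
  b   1    1    2    3    4
  b   2    2    2    3    4
  c   3    3    3    3    4
  e   4    4    4    4    4
  d   5    5    5    5    5
Edit distance = dp[5][4] = 5

5


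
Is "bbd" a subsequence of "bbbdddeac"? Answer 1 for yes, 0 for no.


Check if "bbd" is a subsequence of "bbbdddeac"
Greedy scan:
  Position 0 ('b'): matches sub[0] = 'b'
  Position 1 ('b'): matches sub[1] = 'b'
  Position 2 ('b'): no match needed
  Position 3 ('d'): matches sub[2] = 'd'
  Position 4 ('d'): no match needed
  Position 5 ('d'): no match needed
  Position 6 ('e'): no match needed
  Position 7 ('a'): no match needed
  Position 8 ('c'): no match needed
All 3 characters matched => is a subsequence

1


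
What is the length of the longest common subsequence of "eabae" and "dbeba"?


LCS of "eabae" and "dbeba"
DP table:
           d    b    e    b    a
      0    0    0    0    0    0
  e   0    0    0    1    1    1
  a   0    0    0    1    1    2
  b   0    0    1    1    2    2
  a   0    0    1    1    2    3
  e   0    0    1    2    2    3
LCS length = dp[5][5] = 3

3


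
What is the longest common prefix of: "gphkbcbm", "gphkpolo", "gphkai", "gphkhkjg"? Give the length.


Words: gphkbcbm, gphkpolo, gphkai, gphkhkjg
  Position 0: all 'g' => match
  Position 1: all 'p' => match
  Position 2: all 'h' => match
  Position 3: all 'k' => match
  Position 4: ('b', 'p', 'a', 'h') => mismatch, stop
LCP = "gphk" (length 4)

4


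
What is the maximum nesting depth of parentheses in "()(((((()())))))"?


Input: "()(((((()())))))"
Tracking depth:
  Position 0 '(': depth becomes 1
  Position 1 ')': depth becomes 0
  Position 2 '(': depth becomes 1
  Position 3 '(': depth becomes 2
  Position 4 '(': depth becomes 3
  Position 5 '(': depth becomes 4
  Position 6 '(': depth becomes 5
  Position 7 '(': depth becomes 6
  Position 8 ')': depth becomes 5
  Position 9 '(': depth becomes 6
  Position 10 ')': depth becomes 5
  Position 11 ')': depth becomes 4
  Position 12 ')': depth becomes 3
  Position 13 ')': depth becomes 2
  Position 14 ')': depth becomes 1
  Position 15 ')': depth becomes 0
Maximum depth reached: 6

6


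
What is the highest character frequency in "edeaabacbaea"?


Input: edeaabacbaea
Character counts:
  'a': 5
  'b': 2
  'c': 1
  'd': 1
  'e': 3
Maximum frequency: 5

5


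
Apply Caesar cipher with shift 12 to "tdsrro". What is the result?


Caesar cipher: shift "tdsrro" by 12
  't' (pos 19) + 12 = pos 5 = 'f'
  'd' (pos 3) + 12 = pos 15 = 'p'
  's' (pos 18) + 12 = pos 4 = 'e'
  'r' (pos 17) + 12 = pos 3 = 'd'
  'r' (pos 17) + 12 = pos 3 = 'd'
  'o' (pos 14) + 12 = pos 0 = 'a'
Result: fpedda

fpedda


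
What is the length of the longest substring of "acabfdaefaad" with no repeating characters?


Input: "acabfdaefaad"
Sliding window (track last position of each char):
  Position 0 ('a'): window [0,0] length 1 -- new best
  Position 1 ('c'): window [0,1] length 2 -- new best
  Position 2 ('a'): repeat (last at 0), move window start to 1
  Position 2 ('a'): window [1,2] length 2
  Position 3 ('b'): window [1,3] length 3 -- new best
  Position 4 ('f'): window [1,4] length 4 -- new best
  Position 5 ('d'): window [1,5] length 5 -- new best
  Position 6 ('a'): repeat (last at 2), move window start to 3
  Position 6 ('a'): window [3,6] length 4
  Position 7 ('e'): window [3,7] length 5
  Position 8 ('f'): repeat (last at 4), move window start to 5
  Position 8 ('f'): window [5,8] length 4
  Position 9 ('a'): repeat (last at 6), move window start to 7
  Position 9 ('a'): window [7,9] length 3
  Position 10 ('a'): repeat (last at 9), move window start to 10
  Position 10 ('a'): window [10,10] length 1
  Position 11 ('d'): window [10,11] length 2
Longest substring with no repeats: "cabfd" with length 5

5


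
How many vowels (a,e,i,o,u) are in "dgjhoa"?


Input: dgjhoa
Checking each character:
  'd' at position 0: consonant
  'g' at position 1: consonant
  'j' at position 2: consonant
  'h' at position 3: consonant
  'o' at position 4: vowel (running total: 1)
  'a' at position 5: vowel (running total: 2)
Total vowels: 2

2


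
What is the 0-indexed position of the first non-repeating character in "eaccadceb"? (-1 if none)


Input: eaccadceb
Character frequencies:
  'a': 2
  'b': 1
  'c': 3
  'd': 1
  'e': 2
Scanning left to right for freq == 1:
  Position 0 ('e'): freq=2, skip
  Position 1 ('a'): freq=2, skip
  Position 2 ('c'): freq=3, skip
  Position 3 ('c'): freq=3, skip
  Position 4 ('a'): freq=2, skip
  Position 5 ('d'): unique! => answer = 5

5


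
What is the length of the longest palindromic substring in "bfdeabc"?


Input: "bfdeabc"
Checking substrings for palindromes:
  No multi-char palindromic substrings found
Longest palindromic substring: "b" with length 1

1


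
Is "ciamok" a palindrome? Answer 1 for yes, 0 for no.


Input: ciamok
Reversed: komaic
  Compare pos 0 ('c') with pos 5 ('k'): MISMATCH
  Compare pos 1 ('i') with pos 4 ('o'): MISMATCH
  Compare pos 2 ('a') with pos 3 ('m'): MISMATCH
Result: not a palindrome

0


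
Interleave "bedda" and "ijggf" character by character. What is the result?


Interleaving "bedda" and "ijggf":
  Position 0: 'b' from first, 'i' from second => "bi"
  Position 1: 'e' from first, 'j' from second => "ej"
  Position 2: 'd' from first, 'g' from second => "dg"
  Position 3: 'd' from first, 'g' from second => "dg"
  Position 4: 'a' from first, 'f' from second => "af"
Result: biejdgdgaf

biejdgdgaf


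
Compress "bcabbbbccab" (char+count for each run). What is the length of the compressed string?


Input: bcabbbbccab
Runs:
  'b' x 1 => "b1"
  'c' x 1 => "c1"
  'a' x 1 => "a1"
  'b' x 4 => "b4"
  'c' x 2 => "c2"
  'a' x 1 => "a1"
  'b' x 1 => "b1"
Compressed: "b1c1a1b4c2a1b1"
Compressed length: 14

14


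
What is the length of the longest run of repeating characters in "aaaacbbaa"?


Input: "aaaacbbaa"
Scanning for longest run:
  Position 1 ('a'): continues run of 'a', length=2
  Position 2 ('a'): continues run of 'a', length=3
  Position 3 ('a'): continues run of 'a', length=4
  Position 4 ('c'): new char, reset run to 1
  Position 5 ('b'): new char, reset run to 1
  Position 6 ('b'): continues run of 'b', length=2
  Position 7 ('a'): new char, reset run to 1
  Position 8 ('a'): continues run of 'a', length=2
Longest run: 'a' with length 4

4


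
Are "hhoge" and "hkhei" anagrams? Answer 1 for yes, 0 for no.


Strings: "hhoge", "hkhei"
Sorted first:  eghho
Sorted second: ehhik
Differ at position 1: 'g' vs 'h' => not anagrams

0


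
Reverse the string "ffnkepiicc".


Input: ffnkepiicc
Reading characters right to left:
  Position 9: 'c'
  Position 8: 'c'
  Position 7: 'i'
  Position 6: 'i'
  Position 5: 'p'
  Position 4: 'e'
  Position 3: 'k'
  Position 2: 'n'
  Position 1: 'f'
  Position 0: 'f'
Reversed: cciipeknff

cciipeknff


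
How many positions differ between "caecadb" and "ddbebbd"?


Comparing "caecadb" and "ddbebbd" position by position:
  Position 0: 'c' vs 'd' => DIFFER
  Position 1: 'a' vs 'd' => DIFFER
  Position 2: 'e' vs 'b' => DIFFER
  Position 3: 'c' vs 'e' => DIFFER
  Position 4: 'a' vs 'b' => DIFFER
  Position 5: 'd' vs 'b' => DIFFER
  Position 6: 'b' vs 'd' => DIFFER
Positions that differ: 7

7


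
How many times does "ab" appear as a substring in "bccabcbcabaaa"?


Searching for "ab" in "bccabcbcabaaa"
Scanning each position:
  Position 0: "bc" => no
  Position 1: "cc" => no
  Position 2: "ca" => no
  Position 3: "ab" => MATCH
  Position 4: "bc" => no
  Position 5: "cb" => no
  Position 6: "bc" => no
  Position 7: "ca" => no
  Position 8: "ab" => MATCH
  Position 9: "ba" => no
  Position 10: "aa" => no
  Position 11: "aa" => no
Total occurrences: 2

2


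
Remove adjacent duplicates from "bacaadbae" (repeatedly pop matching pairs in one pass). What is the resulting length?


Input: bacaadbae
Stack-based adjacent duplicate removal:
  Read 'b': push. Stack: b
  Read 'a': push. Stack: ba
  Read 'c': push. Stack: bac
  Read 'a': push. Stack: baca
  Read 'a': matches stack top 'a' => pop. Stack: bac
  Read 'd': push. Stack: bacd
  Read 'b': push. Stack: bacdb
  Read 'a': push. Stack: bacdba
  Read 'e': push. Stack: bacdbae
Final stack: "bacdbae" (length 7)

7


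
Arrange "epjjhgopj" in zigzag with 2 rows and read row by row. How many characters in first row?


Zigzag "epjjhgopj" into 2 rows:
Placing characters:
  'e' => row 0
  'p' => row 1
  'j' => row 0
  'j' => row 1
  'h' => row 0
  'g' => row 1
  'o' => row 0
  'p' => row 1
  'j' => row 0
Rows:
  Row 0: "ejhoj"
  Row 1: "pjgp"
First row length: 5

5


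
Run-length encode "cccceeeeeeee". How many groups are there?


Input: cccceeeeeeee
Scanning for consecutive runs:
  Group 1: 'c' x 4 (positions 0-3)
  Group 2: 'e' x 8 (positions 4-11)
Total groups: 2

2


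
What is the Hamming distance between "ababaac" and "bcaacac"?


Comparing "ababaac" and "bcaacac" position by position:
  Position 0: 'a' vs 'b' => differ
  Position 1: 'b' vs 'c' => differ
  Position 2: 'a' vs 'a' => same
  Position 3: 'b' vs 'a' => differ
  Position 4: 'a' vs 'c' => differ
  Position 5: 'a' vs 'a' => same
  Position 6: 'c' vs 'c' => same
Total differences (Hamming distance): 4

4


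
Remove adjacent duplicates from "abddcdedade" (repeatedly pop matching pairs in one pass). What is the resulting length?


Input: abddcdedade
Stack-based adjacent duplicate removal:
  Read 'a': push. Stack: a
  Read 'b': push. Stack: ab
  Read 'd': push. Stack: abd
  Read 'd': matches stack top 'd' => pop. Stack: ab
  Read 'c': push. Stack: abc
  Read 'd': push. Stack: abcd
  Read 'e': push. Stack: abcde
  Read 'd': push. Stack: abcded
  Read 'a': push. Stack: abcdeda
  Read 'd': push. Stack: abcdedad
  Read 'e': push. Stack: abcdedade
Final stack: "abcdedade" (length 9)

9


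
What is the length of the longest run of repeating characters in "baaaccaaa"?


Input: "baaaccaaa"
Scanning for longest run:
  Position 1 ('a'): new char, reset run to 1
  Position 2 ('a'): continues run of 'a', length=2
  Position 3 ('a'): continues run of 'a', length=3
  Position 4 ('c'): new char, reset run to 1
  Position 5 ('c'): continues run of 'c', length=2
  Position 6 ('a'): new char, reset run to 1
  Position 7 ('a'): continues run of 'a', length=2
  Position 8 ('a'): continues run of 'a', length=3
Longest run: 'a' with length 3

3


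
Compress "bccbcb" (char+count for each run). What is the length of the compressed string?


Input: bccbcb
Runs:
  'b' x 1 => "b1"
  'c' x 2 => "c2"
  'b' x 1 => "b1"
  'c' x 1 => "c1"
  'b' x 1 => "b1"
Compressed: "b1c2b1c1b1"
Compressed length: 10

10


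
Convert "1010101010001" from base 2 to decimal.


Input: "1010101010001" in base 2
Positional expansion:
  Digit '1' (value 1) x 2^12 = 4096
  Digit '0' (value 0) x 2^11 = 0
  Digit '1' (value 1) x 2^10 = 1024
  Digit '0' (value 0) x 2^9 = 0
  Digit '1' (value 1) x 2^8 = 256
  Digit '0' (value 0) x 2^7 = 0
  Digit '1' (value 1) x 2^6 = 64
  Digit '0' (value 0) x 2^5 = 0
  Digit '1' (value 1) x 2^4 = 16
  Digit '0' (value 0) x 2^3 = 0
  Digit '0' (value 0) x 2^2 = 0
  Digit '0' (value 0) x 2^1 = 0
  Digit '1' (value 1) x 2^0 = 1
Sum = 5457

5457


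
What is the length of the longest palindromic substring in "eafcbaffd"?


Input: "eafcbaffd"
Checking substrings for palindromes:
  [6:8] "ff" (len 2) => palindrome
Longest palindromic substring: "ff" with length 2

2


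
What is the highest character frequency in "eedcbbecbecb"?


Input: eedcbbecbecb
Character counts:
  'b': 4
  'c': 3
  'd': 1
  'e': 4
Maximum frequency: 4

4


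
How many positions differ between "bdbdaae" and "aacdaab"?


Comparing "bdbdaae" and "aacdaab" position by position:
  Position 0: 'b' vs 'a' => DIFFER
  Position 1: 'd' vs 'a' => DIFFER
  Position 2: 'b' vs 'c' => DIFFER
  Position 3: 'd' vs 'd' => same
  Position 4: 'a' vs 'a' => same
  Position 5: 'a' vs 'a' => same
  Position 6: 'e' vs 'b' => DIFFER
Positions that differ: 4

4


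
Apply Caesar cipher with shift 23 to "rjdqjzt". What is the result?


Caesar cipher: shift "rjdqjzt" by 23
  'r' (pos 17) + 23 = pos 14 = 'o'
  'j' (pos 9) + 23 = pos 6 = 'g'
  'd' (pos 3) + 23 = pos 0 = 'a'
  'q' (pos 16) + 23 = pos 13 = 'n'
  'j' (pos 9) + 23 = pos 6 = 'g'
  'z' (pos 25) + 23 = pos 22 = 'w'
  't' (pos 19) + 23 = pos 16 = 'q'
Result: ogangwq

ogangwq


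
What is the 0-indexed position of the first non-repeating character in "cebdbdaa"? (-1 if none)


Input: cebdbdaa
Character frequencies:
  'a': 2
  'b': 2
  'c': 1
  'd': 2
  'e': 1
Scanning left to right for freq == 1:
  Position 0 ('c'): unique! => answer = 0

0


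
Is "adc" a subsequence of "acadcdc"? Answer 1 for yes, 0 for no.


Check if "adc" is a subsequence of "acadcdc"
Greedy scan:
  Position 0 ('a'): matches sub[0] = 'a'
  Position 1 ('c'): no match needed
  Position 2 ('a'): no match needed
  Position 3 ('d'): matches sub[1] = 'd'
  Position 4 ('c'): matches sub[2] = 'c'
  Position 5 ('d'): no match needed
  Position 6 ('c'): no match needed
All 3 characters matched => is a subsequence

1


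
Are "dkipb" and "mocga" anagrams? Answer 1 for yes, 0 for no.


Strings: "dkipb", "mocga"
Sorted first:  bdikp
Sorted second: acgmo
Differ at position 0: 'b' vs 'a' => not anagrams

0


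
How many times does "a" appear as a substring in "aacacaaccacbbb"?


Searching for "a" in "aacacaaccacbbb"
Scanning each position:
  Position 0: "a" => MATCH
  Position 1: "a" => MATCH
  Position 2: "c" => no
  Position 3: "a" => MATCH
  Position 4: "c" => no
  Position 5: "a" => MATCH
  Position 6: "a" => MATCH
  Position 7: "c" => no
  Position 8: "c" => no
  Position 9: "a" => MATCH
  Position 10: "c" => no
  Position 11: "b" => no
  Position 12: "b" => no
  Position 13: "b" => no
Total occurrences: 6

6


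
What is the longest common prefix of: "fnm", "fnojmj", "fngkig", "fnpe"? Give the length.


Words: fnm, fnojmj, fngkig, fnpe
  Position 0: all 'f' => match
  Position 1: all 'n' => match
  Position 2: ('m', 'o', 'g', 'p') => mismatch, stop
LCP = "fn" (length 2)

2


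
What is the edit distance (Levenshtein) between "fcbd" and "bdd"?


Computing edit distance: "fcbd" -> "bdd"
DP table:
           b    d    d
      0    1    2    3
  f   1    1    2    3
  c   2    2    2    3
  b   3    2    3    3
  d   4    3    2    3
Edit distance = dp[4][3] = 3

3


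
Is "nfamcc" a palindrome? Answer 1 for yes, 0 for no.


Input: nfamcc
Reversed: ccmafn
  Compare pos 0 ('n') with pos 5 ('c'): MISMATCH
  Compare pos 1 ('f') with pos 4 ('c'): MISMATCH
  Compare pos 2 ('a') with pos 3 ('m'): MISMATCH
Result: not a palindrome

0


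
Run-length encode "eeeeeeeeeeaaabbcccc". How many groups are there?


Input: eeeeeeeeeeaaabbcccc
Scanning for consecutive runs:
  Group 1: 'e' x 10 (positions 0-9)
  Group 2: 'a' x 3 (positions 10-12)
  Group 3: 'b' x 2 (positions 13-14)
  Group 4: 'c' x 4 (positions 15-18)
Total groups: 4

4


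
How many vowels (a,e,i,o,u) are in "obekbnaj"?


Input: obekbnaj
Checking each character:
  'o' at position 0: vowel (running total: 1)
  'b' at position 1: consonant
  'e' at position 2: vowel (running total: 2)
  'k' at position 3: consonant
  'b' at position 4: consonant
  'n' at position 5: consonant
  'a' at position 6: vowel (running total: 3)
  'j' at position 7: consonant
Total vowels: 3

3


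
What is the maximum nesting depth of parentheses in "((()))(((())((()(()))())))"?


Input: "((()))(((())((()(()))())))"
Tracking depth:
  Position 0 '(': depth becomes 1
  Position 1 '(': depth becomes 2
  Position 2 '(': depth becomes 3
  Position 3 ')': depth becomes 2
  Position 4 ')': depth becomes 1
  Position 5 ')': depth becomes 0
  Position 6 '(': depth becomes 1
  Position 7 '(': depth becomes 2
  Position 8 '(': depth becomes 3
  Position 9 '(': depth becomes 4
  Position 10 ')': depth becomes 3
  Position 11 ')': depth becomes 2
  Position 12 '(': depth becomes 3
  Position 13 '(': depth becomes 4
  Position 14 '(': depth becomes 5
  Position 15 ')': depth becomes 4
  Position 16 '(': depth becomes 5
  Position 17 '(': depth becomes 6
  Position 18 ')': depth becomes 5
  Position 19 ')': depth becomes 4
  Position 20 ')': depth becomes 3
  Position 21 '(': depth becomes 4
  Position 22 ')': depth becomes 3
  Position 23 ')': depth becomes 2
  Position 24 ')': depth becomes 1
  Position 25 ')': depth becomes 0
Maximum depth reached: 6

6


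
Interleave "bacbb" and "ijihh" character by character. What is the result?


Interleaving "bacbb" and "ijihh":
  Position 0: 'b' from first, 'i' from second => "bi"
  Position 1: 'a' from first, 'j' from second => "aj"
  Position 2: 'c' from first, 'i' from second => "ci"
  Position 3: 'b' from first, 'h' from second => "bh"
  Position 4: 'b' from first, 'h' from second => "bh"
Result: biajcibhbh

biajcibhbh


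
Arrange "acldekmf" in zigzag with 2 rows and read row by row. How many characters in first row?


Zigzag "acldekmf" into 2 rows:
Placing characters:
  'a' => row 0
  'c' => row 1
  'l' => row 0
  'd' => row 1
  'e' => row 0
  'k' => row 1
  'm' => row 0
  'f' => row 1
Rows:
  Row 0: "alem"
  Row 1: "cdkf"
First row length: 4

4


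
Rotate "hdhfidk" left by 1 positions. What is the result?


Input: "hdhfidk", rotate left by 1
First 1 characters: "h"
Remaining characters: "dhfidk"
Concatenate remaining + first: "dhfidk" + "h" = "dhfidkh"

dhfidkh


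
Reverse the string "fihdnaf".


Input: fihdnaf
Reading characters right to left:
  Position 6: 'f'
  Position 5: 'a'
  Position 4: 'n'
  Position 3: 'd'
  Position 2: 'h'
  Position 1: 'i'
  Position 0: 'f'
Reversed: fandhif

fandhif


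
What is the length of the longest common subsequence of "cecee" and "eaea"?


LCS of "cecee" and "eaea"
DP table:
           e    a    e    a
      0    0    0    0    0
  c   0    0    0    0    0
  e   0    1    1    1    1
  c   0    1    1    1    1
  e   0    1    1    2    2
  e   0    1    1    2    2
LCS length = dp[5][4] = 2

2


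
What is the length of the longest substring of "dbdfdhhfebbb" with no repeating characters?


Input: "dbdfdhhfebbb"
Sliding window (track last position of each char):
  Position 0 ('d'): window [0,0] length 1 -- new best
  Position 1 ('b'): window [0,1] length 2 -- new best
  Position 2 ('d'): repeat (last at 0), move window start to 1
  Position 2 ('d'): window [1,2] length 2
  Position 3 ('f'): window [1,3] length 3 -- new best
  Position 4 ('d'): repeat (last at 2), move window start to 3
  Position 4 ('d'): window [3,4] length 2
  Position 5 ('h'): window [3,5] length 3
  Position 6 ('h'): repeat (last at 5), move window start to 6
  Position 6 ('h'): window [6,6] length 1
  Position 7 ('f'): window [6,7] length 2
  Position 8 ('e'): window [6,8] length 3
  Position 9 ('b'): window [6,9] length 4 -- new best
  Position 10 ('b'): repeat (last at 9), move window start to 10
  Position 10 ('b'): window [10,10] length 1
  Position 11 ('b'): repeat (last at 10), move window start to 11
  Position 11 ('b'): window [11,11] length 1
Longest substring with no repeats: "hfeb" with length 4

4


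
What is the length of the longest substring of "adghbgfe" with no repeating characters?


Input: "adghbgfe"
Sliding window (track last position of each char):
  Position 0 ('a'): window [0,0] length 1 -- new best
  Position 1 ('d'): window [0,1] length 2 -- new best
  Position 2 ('g'): window [0,2] length 3 -- new best
  Position 3 ('h'): window [0,3] length 4 -- new best
  Position 4 ('b'): window [0,4] length 5 -- new best
  Position 5 ('g'): repeat (last at 2), move window start to 3
  Position 5 ('g'): window [3,5] length 3
  Position 6 ('f'): window [3,6] length 4
  Position 7 ('e'): window [3,7] length 5
Longest substring with no repeats: "adghb" with length 5

5


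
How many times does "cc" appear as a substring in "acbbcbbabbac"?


Searching for "cc" in "acbbcbbabbac"
Scanning each position:
  Position 0: "ac" => no
  Position 1: "cb" => no
  Position 2: "bb" => no
  Position 3: "bc" => no
  Position 4: "cb" => no
  Position 5: "bb" => no
  Position 6: "ba" => no
  Position 7: "ab" => no
  Position 8: "bb" => no
  Position 9: "ba" => no
  Position 10: "ac" => no
Total occurrences: 0

0


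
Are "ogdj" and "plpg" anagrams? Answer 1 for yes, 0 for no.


Strings: "ogdj", "plpg"
Sorted first:  dgjo
Sorted second: glpp
Differ at position 0: 'd' vs 'g' => not anagrams

0


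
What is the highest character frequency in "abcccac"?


Input: abcccac
Character counts:
  'a': 2
  'b': 1
  'c': 4
Maximum frequency: 4

4


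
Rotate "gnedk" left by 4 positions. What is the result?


Input: "gnedk", rotate left by 4
First 4 characters: "gned"
Remaining characters: "k"
Concatenate remaining + first: "k" + "gned" = "kgned"

kgned


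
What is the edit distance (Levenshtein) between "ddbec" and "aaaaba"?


Computing edit distance: "ddbec" -> "aaaaba"
DP table:
           a    a    a    a    b    a
      0    1    2    3    4    5    6
  d   1    1    2    3    4    5    6
  d   2    2    2    3    4    5    6
  b   3    3    3    3    4    4    5
  e   4    4    4    4    4    5    5
  c   5    5    5    5    5    5    6
Edit distance = dp[5][6] = 6

6


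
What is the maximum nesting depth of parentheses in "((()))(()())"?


Input: "((()))(()())"
Tracking depth:
  Position 0 '(': depth becomes 1
  Position 1 '(': depth becomes 2
  Position 2 '(': depth becomes 3
  Position 3 ')': depth becomes 2
  Position 4 ')': depth becomes 1
  Position 5 ')': depth becomes 0
  Position 6 '(': depth becomes 1
  Position 7 '(': depth becomes 2
  Position 8 ')': depth becomes 1
  Position 9 '(': depth becomes 2
  Position 10 ')': depth becomes 1
  Position 11 ')': depth becomes 0
Maximum depth reached: 3

3


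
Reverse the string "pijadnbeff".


Input: pijadnbeff
Reading characters right to left:
  Position 9: 'f'
  Position 8: 'f'
  Position 7: 'e'
  Position 6: 'b'
  Position 5: 'n'
  Position 4: 'd'
  Position 3: 'a'
  Position 2: 'j'
  Position 1: 'i'
  Position 0: 'p'
Reversed: ffebndajip

ffebndajip


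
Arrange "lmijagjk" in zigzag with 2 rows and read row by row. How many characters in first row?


Zigzag "lmijagjk" into 2 rows:
Placing characters:
  'l' => row 0
  'm' => row 1
  'i' => row 0
  'j' => row 1
  'a' => row 0
  'g' => row 1
  'j' => row 0
  'k' => row 1
Rows:
  Row 0: "liaj"
  Row 1: "mjgk"
First row length: 4

4


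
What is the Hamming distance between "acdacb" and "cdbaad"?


Comparing "acdacb" and "cdbaad" position by position:
  Position 0: 'a' vs 'c' => differ
  Position 1: 'c' vs 'd' => differ
  Position 2: 'd' vs 'b' => differ
  Position 3: 'a' vs 'a' => same
  Position 4: 'c' vs 'a' => differ
  Position 5: 'b' vs 'd' => differ
Total differences (Hamming distance): 5

5


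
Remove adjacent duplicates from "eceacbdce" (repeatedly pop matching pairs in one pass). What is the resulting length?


Input: eceacbdce
Stack-based adjacent duplicate removal:
  Read 'e': push. Stack: e
  Read 'c': push. Stack: ec
  Read 'e': push. Stack: ece
  Read 'a': push. Stack: ecea
  Read 'c': push. Stack: eceac
  Read 'b': push. Stack: eceacb
  Read 'd': push. Stack: eceacbd
  Read 'c': push. Stack: eceacbdc
  Read 'e': push. Stack: eceacbdce
Final stack: "eceacbdce" (length 9)

9


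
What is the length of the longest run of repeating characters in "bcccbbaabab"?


Input: "bcccbbaabab"
Scanning for longest run:
  Position 1 ('c'): new char, reset run to 1
  Position 2 ('c'): continues run of 'c', length=2
  Position 3 ('c'): continues run of 'c', length=3
  Position 4 ('b'): new char, reset run to 1
  Position 5 ('b'): continues run of 'b', length=2
  Position 6 ('a'): new char, reset run to 1
  Position 7 ('a'): continues run of 'a', length=2
  Position 8 ('b'): new char, reset run to 1
  Position 9 ('a'): new char, reset run to 1
  Position 10 ('b'): new char, reset run to 1
Longest run: 'c' with length 3

3


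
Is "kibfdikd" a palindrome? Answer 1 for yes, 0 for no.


Input: kibfdikd
Reversed: dkidfbik
  Compare pos 0 ('k') with pos 7 ('d'): MISMATCH
  Compare pos 1 ('i') with pos 6 ('k'): MISMATCH
  Compare pos 2 ('b') with pos 5 ('i'): MISMATCH
  Compare pos 3 ('f') with pos 4 ('d'): MISMATCH
Result: not a palindrome

0


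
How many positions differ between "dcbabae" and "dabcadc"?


Comparing "dcbabae" and "dabcadc" position by position:
  Position 0: 'd' vs 'd' => same
  Position 1: 'c' vs 'a' => DIFFER
  Position 2: 'b' vs 'b' => same
  Position 3: 'a' vs 'c' => DIFFER
  Position 4: 'b' vs 'a' => DIFFER
  Position 5: 'a' vs 'd' => DIFFER
  Position 6: 'e' vs 'c' => DIFFER
Positions that differ: 5

5


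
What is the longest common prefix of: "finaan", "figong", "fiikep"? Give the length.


Words: finaan, figong, fiikep
  Position 0: all 'f' => match
  Position 1: all 'i' => match
  Position 2: ('n', 'g', 'i') => mismatch, stop
LCP = "fi" (length 2)

2


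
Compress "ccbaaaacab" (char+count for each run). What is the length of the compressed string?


Input: ccbaaaacab
Runs:
  'c' x 2 => "c2"
  'b' x 1 => "b1"
  'a' x 4 => "a4"
  'c' x 1 => "c1"
  'a' x 1 => "a1"
  'b' x 1 => "b1"
Compressed: "c2b1a4c1a1b1"
Compressed length: 12

12


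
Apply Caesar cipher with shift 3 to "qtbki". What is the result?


Caesar cipher: shift "qtbki" by 3
  'q' (pos 16) + 3 = pos 19 = 't'
  't' (pos 19) + 3 = pos 22 = 'w'
  'b' (pos 1) + 3 = pos 4 = 'e'
  'k' (pos 10) + 3 = pos 13 = 'n'
  'i' (pos 8) + 3 = pos 11 = 'l'
Result: twenl

twenl


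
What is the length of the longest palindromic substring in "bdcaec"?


Input: "bdcaec"
Checking substrings for palindromes:
  No multi-char palindromic substrings found
Longest palindromic substring: "b" with length 1

1


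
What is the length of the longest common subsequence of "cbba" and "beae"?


LCS of "cbba" and "beae"
DP table:
           b    e    a    e
      0    0    0    0    0
  c   0    0    0    0    0
  b   0    1    1    1    1
  b   0    1    1    1    1
  a   0    1    1    2    2
LCS length = dp[4][4] = 2

2


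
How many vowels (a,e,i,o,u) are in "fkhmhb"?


Input: fkhmhb
Checking each character:
  'f' at position 0: consonant
  'k' at position 1: consonant
  'h' at position 2: consonant
  'm' at position 3: consonant
  'h' at position 4: consonant
  'b' at position 5: consonant
Total vowels: 0

0


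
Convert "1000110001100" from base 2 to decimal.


Input: "1000110001100" in base 2
Positional expansion:
  Digit '1' (value 1) x 2^12 = 4096
  Digit '0' (value 0) x 2^11 = 0
  Digit '0' (value 0) x 2^10 = 0
  Digit '0' (value 0) x 2^9 = 0
  Digit '1' (value 1) x 2^8 = 256
  Digit '1' (value 1) x 2^7 = 128
  Digit '0' (value 0) x 2^6 = 0
  Digit '0' (value 0) x 2^5 = 0
  Digit '0' (value 0) x 2^4 = 0
  Digit '1' (value 1) x 2^3 = 8
  Digit '1' (value 1) x 2^2 = 4
  Digit '0' (value 0) x 2^1 = 0
  Digit '0' (value 0) x 2^0 = 0
Sum = 4492

4492


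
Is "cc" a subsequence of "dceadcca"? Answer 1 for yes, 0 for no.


Check if "cc" is a subsequence of "dceadcca"
Greedy scan:
  Position 0 ('d'): no match needed
  Position 1 ('c'): matches sub[0] = 'c'
  Position 2 ('e'): no match needed
  Position 3 ('a'): no match needed
  Position 4 ('d'): no match needed
  Position 5 ('c'): matches sub[1] = 'c'
  Position 6 ('c'): no match needed
  Position 7 ('a'): no match needed
All 2 characters matched => is a subsequence

1


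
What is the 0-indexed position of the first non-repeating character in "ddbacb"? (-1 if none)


Input: ddbacb
Character frequencies:
  'a': 1
  'b': 2
  'c': 1
  'd': 2
Scanning left to right for freq == 1:
  Position 0 ('d'): freq=2, skip
  Position 1 ('d'): freq=2, skip
  Position 2 ('b'): freq=2, skip
  Position 3 ('a'): unique! => answer = 3

3


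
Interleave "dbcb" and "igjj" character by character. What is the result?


Interleaving "dbcb" and "igjj":
  Position 0: 'd' from first, 'i' from second => "di"
  Position 1: 'b' from first, 'g' from second => "bg"
  Position 2: 'c' from first, 'j' from second => "cj"
  Position 3: 'b' from first, 'j' from second => "bj"
Result: dibgcjbj

dibgcjbj


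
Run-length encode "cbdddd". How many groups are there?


Input: cbdddd
Scanning for consecutive runs:
  Group 1: 'c' x 1 (positions 0-0)
  Group 2: 'b' x 1 (positions 1-1)
  Group 3: 'd' x 4 (positions 2-5)
Total groups: 3

3


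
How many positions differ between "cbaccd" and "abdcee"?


Comparing "cbaccd" and "abdcee" position by position:
  Position 0: 'c' vs 'a' => DIFFER
  Position 1: 'b' vs 'b' => same
  Position 2: 'a' vs 'd' => DIFFER
  Position 3: 'c' vs 'c' => same
  Position 4: 'c' vs 'e' => DIFFER
  Position 5: 'd' vs 'e' => DIFFER
Positions that differ: 4

4


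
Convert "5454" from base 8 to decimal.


Input: "5454" in base 8
Positional expansion:
  Digit '5' (value 5) x 8^3 = 2560
  Digit '4' (value 4) x 8^2 = 256
  Digit '5' (value 5) x 8^1 = 40
  Digit '4' (value 4) x 8^0 = 4
Sum = 2860

2860


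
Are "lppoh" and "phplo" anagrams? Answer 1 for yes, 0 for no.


Strings: "lppoh", "phplo"
Sorted first:  hlopp
Sorted second: hlopp
Sorted forms match => anagrams

1


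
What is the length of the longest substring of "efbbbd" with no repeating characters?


Input: "efbbbd"
Sliding window (track last position of each char):
  Position 0 ('e'): window [0,0] length 1 -- new best
  Position 1 ('f'): window [0,1] length 2 -- new best
  Position 2 ('b'): window [0,2] length 3 -- new best
  Position 3 ('b'): repeat (last at 2), move window start to 3
  Position 3 ('b'): window [3,3] length 1
  Position 4 ('b'): repeat (last at 3), move window start to 4
  Position 4 ('b'): window [4,4] length 1
  Position 5 ('d'): window [4,5] length 2
Longest substring with no repeats: "efb" with length 3

3
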